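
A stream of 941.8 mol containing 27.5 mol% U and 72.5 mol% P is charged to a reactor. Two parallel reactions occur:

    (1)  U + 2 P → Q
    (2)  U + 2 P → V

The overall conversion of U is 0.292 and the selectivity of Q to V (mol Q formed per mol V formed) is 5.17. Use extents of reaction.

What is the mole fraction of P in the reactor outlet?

0.672

Conversion of U: U consumed = 0.292 × 259 = 75.63 mol = 1ξ₁ + 1ξ₂.
Selectivity: 1ξ₁ / (1ξ₂) = 5.17 → ξ₁ = 5.17 ξ₂.
Substitute: (1·5.17 + 1) ξ₂ = 75.63 → ξ₂ = 12.26 mol, ξ₁ = 63.37 mol.
Outlet amounts (n = n₀ + Σ ν·ξ):
  U: 259 − 1(63.37) − 1(12.26) = 183.4
  P: 682.8 − 2(63.37) − 2(12.26) = 531.6
  Q: 0 + 1(63.37) = 63.37
  V: 0 + 1(12.26) = 12.26
Total out = 790.5 mol; y_P = 531.6 / 790.5 = 0.6724.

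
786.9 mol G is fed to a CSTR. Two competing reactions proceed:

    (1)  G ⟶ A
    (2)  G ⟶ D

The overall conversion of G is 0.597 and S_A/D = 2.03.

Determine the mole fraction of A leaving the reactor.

Conversion of G: G consumed = 0.597 × 786.9 = 469.8 mol = 1ξ₁ + 1ξ₂.
Selectivity: 1ξ₁ / (1ξ₂) = 2.03 → ξ₁ = 2.03 ξ₂.
Substitute: (1·2.03 + 1) ξ₂ = 469.8 → ξ₂ = 155 mol, ξ₁ = 314.7 mol.
Outlet amounts (n = n₀ + Σ ν·ξ):
  G: 786.9 − 1(314.7) − 1(155) = 317.1
  A: 0 + 1(314.7) = 314.7
  D: 0 + 1(155) = 155
Total out = 786.9 mol; y_A = 314.7 / 786.9 = 0.4.

0.4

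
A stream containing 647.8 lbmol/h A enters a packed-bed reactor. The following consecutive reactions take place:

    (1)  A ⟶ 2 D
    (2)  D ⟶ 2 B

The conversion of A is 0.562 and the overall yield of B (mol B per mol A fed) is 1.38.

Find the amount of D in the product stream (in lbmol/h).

281 lbmol/h

Conversion of A: A consumed = 1ξ₁ = 0.562 × 647.8 → ξ₁ = 364.1 lbmol/h.
Yield of B: 2ξ₂ / 647.8 = 1.38 → ξ₂ = 447 lbmol/h.
Outlet amounts (n = n₀ + Σ ν·ξ):
  A: 647.8 − 1(364.1) = 283.7
  D: 0 + 2(364.1) − 1(447) = 281.1
  B: 0 + 2(447) = 894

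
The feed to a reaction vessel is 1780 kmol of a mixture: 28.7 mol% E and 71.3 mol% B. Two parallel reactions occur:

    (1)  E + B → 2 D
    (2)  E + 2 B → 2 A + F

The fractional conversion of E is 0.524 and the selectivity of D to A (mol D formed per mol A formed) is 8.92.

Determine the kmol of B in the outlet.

Conversion of E: E consumed = 0.524 × 510.9 = 267.7 kmol = 1ξ₁ + 1ξ₂.
Selectivity: 2ξ₁ / (2ξ₂) = 8.92 → ξ₁ = 8.92 ξ₂.
Substitute: (1·8.92 + 1) ξ₂ = 267.7 → ξ₂ = 26.98 kmol, ξ₁ = 240.7 kmol.
Outlet amounts (n = n₀ + Σ ν·ξ):
  E: 510.9 − 1(240.7) − 1(26.98) = 243.2
  B: 1269 − 1(240.7) − 2(26.98) = 974.5
  D: 0 + 2(240.7) = 481.4
  A: 0 + 2(26.98) = 53.97
  F: 0 + 1(26.98) = 26.98

974 kmol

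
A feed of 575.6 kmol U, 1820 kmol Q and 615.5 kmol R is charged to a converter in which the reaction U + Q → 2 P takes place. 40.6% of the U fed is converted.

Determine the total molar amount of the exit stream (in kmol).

3010 kmol

U reacted = 0.406 × 575.6 = 233.7 kmol; ν_U = −1, so ξ = 233.7/1 = 233.7 kmol.
Outlet amounts (n = n₀ + ν ξ):
  U: 575.6 − 1(233.7) = 341.9
  Q: 1820 − 1(233.7) = 1586
  P: 0 + 2(233.7) = 467.4
  R: 615.5 (inert)
Total out = 341.9 + 1586 + 467.4 + 615.5 = 3011 kmol.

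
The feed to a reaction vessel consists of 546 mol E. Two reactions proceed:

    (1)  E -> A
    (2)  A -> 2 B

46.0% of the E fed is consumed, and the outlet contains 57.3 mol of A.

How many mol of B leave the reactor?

Conversion of E: E consumed = 1ξ₁ = 0.46 × 546 → ξ₁ = 251.2 mol.
A balance: n_A = 0 + 1ξ₁ − 1ξ₂ = 57.3 → ξ₂ = (1·251.2 − 57.3)/1 = 193.9 mol.
Outlet amounts (n = n₀ + Σ ν·ξ):
  E: 546 − 1(251.2) = 294.8
  A: 0 + 1(251.2) − 1(193.9) = 57.3
  B: 0 + 2(193.9) = 387.7

388 mol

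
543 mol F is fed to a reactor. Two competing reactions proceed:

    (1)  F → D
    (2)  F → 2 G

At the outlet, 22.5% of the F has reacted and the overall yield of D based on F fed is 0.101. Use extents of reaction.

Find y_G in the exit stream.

0.221

Yield of D: 1ξ₁ / 543 = 0.101 → ξ₁ = 54.84 mol.
Conversion of F: 1ξ₁ + 1ξ₂ = 0.225 × 543 = 122.2 → ξ₂ = 67.33 mol.
Outlet amounts (n = n₀ + Σ ν·ξ):
  F: 543 − 1(54.84) − 1(67.33) = 420.8
  D: 0 + 1(54.84) = 54.84
  G: 0 + 2(67.33) = 134.7
Total out = 610.3 mol; y_G = 134.7 / 610.3 = 0.2206.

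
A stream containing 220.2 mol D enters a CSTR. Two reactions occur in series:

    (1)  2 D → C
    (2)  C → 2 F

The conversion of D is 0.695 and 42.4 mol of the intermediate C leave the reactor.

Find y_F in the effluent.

0.384

Conversion of D: D consumed = 2ξ₁ = 0.695 × 220.2 → ξ₁ = 76.52 mol.
C balance: n_C = 0 + 1ξ₁ − 1ξ₂ = 42.4 → ξ₂ = (1·76.52 − 42.4)/1 = 34.12 mol.
Outlet amounts (n = n₀ + Σ ν·ξ):
  D: 220.2 − 2(76.52) = 67.16
  C: 0 + 1(76.52) − 1(34.12) = 42.4
  F: 0 + 2(34.12) = 68.24
Total out = 177.8 mol; y_F = 68.24 / 177.8 = 0.3838.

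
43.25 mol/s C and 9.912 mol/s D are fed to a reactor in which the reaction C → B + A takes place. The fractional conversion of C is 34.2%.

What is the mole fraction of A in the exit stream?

0.218

C reacted = 0.342 × 43.25 = 14.79 mol/s; ν_C = −1, so ξ = 14.79/1 = 14.79 mol/s.
Outlet amounts (n = n₀ + ν ξ):
  C: 43.25 − 1(14.79) = 28.46
  B: 0 + 1(14.79) = 14.79
  A: 0 + 1(14.79) = 14.79
  D: 9.912 (inert)
Total out = 67.95 mol/s; y_A = 14.79 / 67.95 = 0.2177.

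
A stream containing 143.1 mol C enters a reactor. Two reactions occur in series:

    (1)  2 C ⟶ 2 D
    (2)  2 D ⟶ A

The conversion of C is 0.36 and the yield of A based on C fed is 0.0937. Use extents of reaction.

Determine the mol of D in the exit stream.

Conversion of C: C consumed = 2ξ₁ = 0.36 × 143.1 → ξ₁ = 25.76 mol.
Yield of A: 1ξ₂ / 143.1 = 0.0937 → ξ₂ = 13.41 mol.
Outlet amounts (n = n₀ + Σ ν·ξ):
  C: 143.1 − 2(25.76) = 91.58
  D: 0 + 2(25.76) − 2(13.41) = 24.7
  A: 0 + 1(13.41) = 13.41

24.7 mol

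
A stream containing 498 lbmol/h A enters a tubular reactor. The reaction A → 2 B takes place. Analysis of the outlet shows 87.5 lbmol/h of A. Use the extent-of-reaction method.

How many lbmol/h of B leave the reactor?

821 lbmol/h

For A: n = n₀ − 1ξ → 87.5 = 498 − 1ξ, giving ξ = 410.5 lbmol/h.
Outlet amounts (n = n₀ + ν ξ):
  A: 498 − 1(410.5) = 87.5
  B: 0 + 2(410.5) = 821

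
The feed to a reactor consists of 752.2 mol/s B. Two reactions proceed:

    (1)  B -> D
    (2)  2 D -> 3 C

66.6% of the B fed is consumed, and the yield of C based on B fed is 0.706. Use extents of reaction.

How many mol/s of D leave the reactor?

Conversion of B: B consumed = 1ξ₁ = 0.666 × 752.2 → ξ₁ = 501 mol/s.
Yield of C: 3ξ₂ / 752.2 = 0.706 → ξ₂ = 177 mol/s.
Outlet amounts (n = n₀ + Σ ν·ξ):
  B: 752.2 − 1(501) = 251.2
  D: 0 + 1(501) − 2(177) = 146.9
  C: 0 + 3(177) = 531.1

147 mol/s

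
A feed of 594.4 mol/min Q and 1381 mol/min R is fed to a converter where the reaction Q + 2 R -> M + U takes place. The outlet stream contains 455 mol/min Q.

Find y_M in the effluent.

For Q: n = n₀ − 1ξ → 455 = 594.4 − 1ξ, giving ξ = 139.4 mol/min.
Outlet amounts (n = n₀ + ν ξ):
  Q: 594.4 − 1(139.4) = 455
  R: 1381 − 2(139.4) = 1102
  M: 0 + 1(139.4) = 139.4
  U: 0 + 1(139.4) = 139.4
Total out = 1836 mol/min; y_M = 139.4 / 1836 = 0.07593.

0.0759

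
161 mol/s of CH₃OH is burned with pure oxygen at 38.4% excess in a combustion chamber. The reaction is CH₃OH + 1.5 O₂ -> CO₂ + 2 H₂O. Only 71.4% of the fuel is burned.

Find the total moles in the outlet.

Stoichiometric O₂ = 1.5 × 161 = 241.5 mol/s; O₂ fed = 241.5 × 1.384 = 334.2 mol/s.
Fuel reacted = 0.714 × 161 → ξ = 115 mol/s.
Outlet (n = n₀ + ν ξ):
  CH₃OH: 161 − 1(115) = 46.05
  O₂: 334.2 − 1.5(115) = 161.8
  CO₂: 0 + 1(115) = 115
  H₂O: 0 + 2(115) = 229.9
Total out = 46.05 + 161.8 + 115 + 229.9 = 552.7 mol/s.

553 mol/s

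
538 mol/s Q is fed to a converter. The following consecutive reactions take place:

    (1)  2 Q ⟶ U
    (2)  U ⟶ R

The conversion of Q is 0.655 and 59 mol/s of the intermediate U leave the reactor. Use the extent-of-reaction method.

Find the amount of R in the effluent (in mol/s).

Conversion of Q: Q consumed = 2ξ₁ = 0.655 × 538 → ξ₁ = 176.2 mol/s.
U balance: n_U = 0 + 1ξ₁ − 1ξ₂ = 59 → ξ₂ = (1·176.2 − 59)/1 = 117.2 mol/s.
Outlet amounts (n = n₀ + Σ ν·ξ):
  Q: 538 − 2(176.2) = 185.6
  U: 0 + 1(176.2) − 1(117.2) = 59
  R: 0 + 1(117.2) = 117.2

117 mol/s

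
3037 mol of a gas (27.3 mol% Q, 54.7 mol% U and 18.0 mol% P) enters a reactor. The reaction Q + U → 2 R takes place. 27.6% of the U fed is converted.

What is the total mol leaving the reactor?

U reacted = 0.276 × 1661 = 458.5 mol; ν_U = −1, so ξ = 458.5/1 = 458.5 mol.
Outlet amounts (n = n₀ + ν ξ):
  Q: 829.1 − 1(458.5) = 370.6
  U: 1661 − 1(458.5) = 1203
  R: 0 + 2(458.5) = 917
  P: 546.7 (inert)
Total out = 370.6 + 1203 + 917 + 546.7 = 3037 mol.

3040 mol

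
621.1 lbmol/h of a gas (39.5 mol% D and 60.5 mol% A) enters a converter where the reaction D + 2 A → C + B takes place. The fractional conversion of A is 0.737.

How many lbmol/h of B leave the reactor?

A reacted = 0.737 × 375.8 = 276.9 lbmol/h; ν_A = −2, so ξ = 276.9/2 = 138.5 lbmol/h.
Outlet amounts (n = n₀ + ν ξ):
  D: 245.3 − 1(138.5) = 106.9
  A: 375.8 − 2(138.5) = 98.83
  C: 0 + 1(138.5) = 138.5
  B: 0 + 1(138.5) = 138.5

138 lbmol/h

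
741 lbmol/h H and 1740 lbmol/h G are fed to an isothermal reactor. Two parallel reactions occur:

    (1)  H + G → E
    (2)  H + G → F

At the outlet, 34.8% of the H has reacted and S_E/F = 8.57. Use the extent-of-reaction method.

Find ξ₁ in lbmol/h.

ξ₁ = 231 lbmol/h

Conversion of H: H consumed = 0.348 × 741 = 257.9 lbmol/h = 1ξ₁ + 1ξ₂.
Selectivity: 1ξ₁ / (1ξ₂) = 8.57 → ξ₁ = 8.57 ξ₂.
Substitute: (1·8.57 + 1) ξ₂ = 257.9 → ξ₂ = 26.95 lbmol/h, ξ₁ = 230.9 lbmol/h.
Outlet amounts (n = n₀ + Σ ν·ξ):
  H: 741 − 1(230.9) − 1(26.95) = 483.1
  G: 1740 − 1(230.9) − 1(26.95) = 1482
  E: 0 + 1(230.9) = 230.9
  F: 0 + 1(26.95) = 26.95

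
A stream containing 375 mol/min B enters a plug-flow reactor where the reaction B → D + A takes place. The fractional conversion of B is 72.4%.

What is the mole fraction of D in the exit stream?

B reacted = 0.724 × 375 = 271.5 mol/min; ν_B = −1, so ξ = 271.5/1 = 271.5 mol/min.
Outlet amounts (n = n₀ + ν ξ):
  B: 375 − 1(271.5) = 103.5
  D: 0 + 1(271.5) = 271.5
  A: 0 + 1(271.5) = 271.5
Total out = 646.5 mol/min; y_D = 271.5 / 646.5 = 0.42.

0.42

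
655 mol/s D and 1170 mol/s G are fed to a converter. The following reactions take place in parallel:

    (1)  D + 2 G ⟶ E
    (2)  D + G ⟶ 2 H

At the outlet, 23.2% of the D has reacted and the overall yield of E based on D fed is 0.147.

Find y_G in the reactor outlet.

Yield of E: 1ξ₁ / 655 = 0.147 → ξ₁ = 96.28 mol/s.
Conversion of D: 1ξ₁ + 1ξ₂ = 0.232 × 655 = 152 → ξ₂ = 55.68 mol/s.
Outlet amounts (n = n₀ + Σ ν·ξ):
  D: 655 − 1(96.28) − 1(55.68) = 503
  G: 1170 − 2(96.28) − 1(55.68) = 921.8
  E: 0 + 1(96.28) = 96.28
  H: 0 + 2(55.68) = 111.4
Total out = 1632 mol/s; y_G = 921.8 / 1632 = 0.5647.

0.565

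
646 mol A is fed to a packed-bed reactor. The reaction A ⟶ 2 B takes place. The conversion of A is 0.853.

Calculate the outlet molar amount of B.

1100 mol

A reacted = 0.853 × 646 = 551 mol; ν_A = −1, so ξ = 551/1 = 551 mol.
Outlet amounts (n = n₀ + ν ξ):
  A: 646 − 1(551) = 94.96
  B: 0 + 2(551) = 1102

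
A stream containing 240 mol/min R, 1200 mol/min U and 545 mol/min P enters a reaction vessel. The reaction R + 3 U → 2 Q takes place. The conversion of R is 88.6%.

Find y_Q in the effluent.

R reacted = 0.886 × 240 = 212.6 mol/min; ν_R = −1, so ξ = 212.6/1 = 212.6 mol/min.
Outlet amounts (n = n₀ + ν ξ):
  R: 240 − 1(212.6) = 27.36
  U: 1200 − 3(212.6) = 562.1
  Q: 0 + 2(212.6) = 425.3
  P: 545 (inert)
Total out = 1560 mol/min; y_Q = 425.3 / 1560 = 0.2727.

0.273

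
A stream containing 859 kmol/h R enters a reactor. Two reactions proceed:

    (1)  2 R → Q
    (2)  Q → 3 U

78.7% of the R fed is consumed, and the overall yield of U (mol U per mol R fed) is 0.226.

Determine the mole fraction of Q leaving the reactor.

Conversion of R: R consumed = 2ξ₁ = 0.787 × 859 → ξ₁ = 338 kmol/h.
Yield of U: 3ξ₂ / 859 = 0.226 → ξ₂ = 64.71 kmol/h.
Outlet amounts (n = n₀ + Σ ν·ξ):
  R: 859 − 2(338) = 183
  Q: 0 + 1(338) − 1(64.71) = 273.3
  U: 0 + 3(64.71) = 194.1
Total out = 650.4 kmol/h; y_Q = 273.3 / 650.4 = 0.4202.

0.42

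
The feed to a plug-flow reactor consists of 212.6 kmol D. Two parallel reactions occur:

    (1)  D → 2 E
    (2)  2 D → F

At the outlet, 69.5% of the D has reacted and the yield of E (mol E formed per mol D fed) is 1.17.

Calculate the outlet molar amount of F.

11.7 kmol

Yield of E: 2ξ₁ / 212.6 = 1.17 → ξ₁ = 124.4 kmol.
Conversion of D: 1ξ₁ + 2ξ₂ = 0.695 × 212.6 = 147.8 → ξ₂ = 11.69 kmol.
Outlet amounts (n = n₀ + Σ ν·ξ):
  D: 212.6 − 1(124.4) − 2(11.69) = 64.84
  E: 0 + 2(124.4) = 248.7
  F: 0 + 1(11.69) = 11.69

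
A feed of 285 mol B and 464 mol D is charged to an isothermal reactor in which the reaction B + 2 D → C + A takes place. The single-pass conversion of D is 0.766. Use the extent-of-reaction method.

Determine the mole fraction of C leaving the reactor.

D reacted = 0.766 × 464 = 355.4 mol; ν_D = −2, so ξ = 355.4/2 = 177.7 mol.
Outlet amounts (n = n₀ + ν ξ):
  B: 285 − 1(177.7) = 107.3
  D: 464 − 2(177.7) = 108.6
  C: 0 + 1(177.7) = 177.7
  A: 0 + 1(177.7) = 177.7
Total out = 571.3 mol; y_C = 177.7 / 571.3 = 0.3111.

0.311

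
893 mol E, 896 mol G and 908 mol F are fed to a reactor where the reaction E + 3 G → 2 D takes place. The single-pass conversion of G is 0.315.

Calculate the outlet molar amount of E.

G reacted = 0.315 × 896 = 282.2 mol; ν_G = −3, so ξ = 282.2/3 = 94.08 mol.
Outlet amounts (n = n₀ + ν ξ):
  E: 893 − 1(94.08) = 798.9
  G: 896 − 3(94.08) = 613.8
  D: 0 + 2(94.08) = 188.2
  F: 908 (inert)

799 mol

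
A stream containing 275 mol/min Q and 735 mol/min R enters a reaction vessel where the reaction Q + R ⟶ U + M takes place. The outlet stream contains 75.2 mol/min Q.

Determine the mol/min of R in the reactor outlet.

535 mol/min

For Q: n = n₀ − 1ξ → 75.2 = 275 − 1ξ, giving ξ = 199.8 mol/min.
Outlet amounts (n = n₀ + ν ξ):
  Q: 275 − 1(199.8) = 75.2
  R: 735 − 1(199.8) = 535.2
  U: 0 + 1(199.8) = 199.8
  M: 0 + 1(199.8) = 199.8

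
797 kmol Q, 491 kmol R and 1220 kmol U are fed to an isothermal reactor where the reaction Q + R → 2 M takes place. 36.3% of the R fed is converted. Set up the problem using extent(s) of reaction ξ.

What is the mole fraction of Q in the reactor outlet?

0.247

R reacted = 0.363 × 491 = 178.2 kmol; ν_R = −1, so ξ = 178.2/1 = 178.2 kmol.
Outlet amounts (n = n₀ + ν ξ):
  Q: 797 − 1(178.2) = 618.8
  R: 491 − 1(178.2) = 312.8
  M: 0 + 2(178.2) = 356.5
  U: 1220 (inert)
Total out = 2508 kmol; y_Q = 618.8 / 2508 = 0.2467.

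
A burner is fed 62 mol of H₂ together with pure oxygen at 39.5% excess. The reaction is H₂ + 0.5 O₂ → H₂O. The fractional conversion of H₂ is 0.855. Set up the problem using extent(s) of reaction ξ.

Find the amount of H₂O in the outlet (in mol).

53 mol

Stoichiometric O₂ = 0.5 × 62 = 31 mol; O₂ fed = 31 × 1.395 = 43.24 mol.
Fuel reacted = 0.855 × 62 → ξ = 53.01 mol.
Outlet (n = n₀ + ν ξ):
  H₂: 62 − 1(53.01) = 8.99
  O₂: 43.24 − 0.5(53.01) = 16.74
  H₂O: 0 + 1(53.01) = 53.01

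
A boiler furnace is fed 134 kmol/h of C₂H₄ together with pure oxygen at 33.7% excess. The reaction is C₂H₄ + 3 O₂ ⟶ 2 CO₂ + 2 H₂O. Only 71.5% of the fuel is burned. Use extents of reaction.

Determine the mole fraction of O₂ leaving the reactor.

Stoichiometric O₂ = 3 × 134 = 402 kmol/h; O₂ fed = 402 × 1.337 = 537.5 kmol/h.
Fuel reacted = 0.715 × 134 → ξ = 95.81 kmol/h.
Outlet (n = n₀ + ν ξ):
  C₂H₄: 134 − 1(95.81) = 38.19
  O₂: 537.5 − 3(95.81) = 250
  CO₂: 0 + 2(95.81) = 191.6
  H₂O: 0 + 2(95.81) = 191.6
Total out = 671.5 kmol/h; y_O₂ = 250 / 671.5 = 0.3724.

0.372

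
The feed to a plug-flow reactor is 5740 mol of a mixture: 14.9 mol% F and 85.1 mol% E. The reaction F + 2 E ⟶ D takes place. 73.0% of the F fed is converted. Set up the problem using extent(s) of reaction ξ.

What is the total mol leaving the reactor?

4490 mol

F reacted = 0.73 × 855.3 = 624.3 mol; ν_F = −1, so ξ = 624.3/1 = 624.3 mol.
Outlet amounts (n = n₀ + ν ξ):
  F: 855.3 − 1(624.3) = 230.9
  E: 4885 − 2(624.3) = 3636
  D: 0 + 1(624.3) = 624.3
Total out = 230.9 + 3636 + 624.3 = 4491 mol.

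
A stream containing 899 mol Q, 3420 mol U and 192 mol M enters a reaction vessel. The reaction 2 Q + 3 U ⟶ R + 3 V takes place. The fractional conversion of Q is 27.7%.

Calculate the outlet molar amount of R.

Q reacted = 0.277 × 899 = 249 mol; ν_Q = −2, so ξ = 249/2 = 124.5 mol.
Outlet amounts (n = n₀ + ν ξ):
  Q: 899 − 2(124.5) = 650
  U: 3420 − 3(124.5) = 3046
  R: 0 + 1(124.5) = 124.5
  V: 0 + 3(124.5) = 373.5
  M: 192 (inert)

125 mol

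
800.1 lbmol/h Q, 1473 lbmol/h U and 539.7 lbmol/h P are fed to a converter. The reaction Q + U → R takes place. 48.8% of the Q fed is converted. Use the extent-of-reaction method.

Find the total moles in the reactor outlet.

2420 lbmol/h

Q reacted = 0.488 × 800.1 = 390.4 lbmol/h; ν_Q = −1, so ξ = 390.4/1 = 390.4 lbmol/h.
Outlet amounts (n = n₀ + ν ξ):
  Q: 800.1 − 1(390.4) = 409.7
  U: 1473 − 1(390.4) = 1083
  R: 0 + 1(390.4) = 390.4
  P: 539.7 (inert)
Total out = 409.7 + 1083 + 390.4 + 539.7 = 2422 lbmol/h.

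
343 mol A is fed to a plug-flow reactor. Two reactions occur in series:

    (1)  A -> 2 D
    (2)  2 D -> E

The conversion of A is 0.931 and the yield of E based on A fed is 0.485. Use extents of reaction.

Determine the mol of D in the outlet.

Conversion of A: A consumed = 1ξ₁ = 0.931 × 343 → ξ₁ = 319.3 mol.
Yield of E: 1ξ₂ / 343 = 0.485 → ξ₂ = 166.4 mol.
Outlet amounts (n = n₀ + Σ ν·ξ):
  A: 343 − 1(319.3) = 23.67
  D: 0 + 2(319.3) − 2(166.4) = 306
  E: 0 + 1(166.4) = 166.4

306 mol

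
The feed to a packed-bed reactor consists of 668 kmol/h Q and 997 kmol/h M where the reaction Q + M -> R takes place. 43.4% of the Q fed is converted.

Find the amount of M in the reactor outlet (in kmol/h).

Q reacted = 0.434 × 668 = 289.9 kmol/h; ν_Q = −1, so ξ = 289.9/1 = 289.9 kmol/h.
Outlet amounts (n = n₀ + ν ξ):
  Q: 668 − 1(289.9) = 378.1
  M: 997 − 1(289.9) = 707.1
  R: 0 + 1(289.9) = 289.9

707 kmol/h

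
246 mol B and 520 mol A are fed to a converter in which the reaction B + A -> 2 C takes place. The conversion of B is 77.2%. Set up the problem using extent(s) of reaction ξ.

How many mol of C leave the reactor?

380 mol

B reacted = 0.772 × 246 = 189.9 mol; ν_B = −1, so ξ = 189.9/1 = 189.9 mol.
Outlet amounts (n = n₀ + ν ξ):
  B: 246 − 1(189.9) = 56.09
  A: 520 − 1(189.9) = 330.1
  C: 0 + 2(189.9) = 379.8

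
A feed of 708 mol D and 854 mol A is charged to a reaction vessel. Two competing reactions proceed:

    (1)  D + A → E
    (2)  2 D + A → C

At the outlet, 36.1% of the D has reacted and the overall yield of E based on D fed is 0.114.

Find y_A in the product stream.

Yield of E: 1ξ₁ / 708 = 0.114 → ξ₁ = 80.71 mol.
Conversion of D: 1ξ₁ + 2ξ₂ = 0.361 × 708 = 255.6 → ξ₂ = 87.44 mol.
Outlet amounts (n = n₀ + Σ ν·ξ):
  D: 708 − 1(80.71) − 2(87.44) = 452.4
  A: 854 − 1(80.71) − 1(87.44) = 685.9
  E: 0 + 1(80.71) = 80.71
  C: 0 + 1(87.44) = 87.44
Total out = 1306 mol; y_A = 685.9 / 1306 = 0.525.

0.525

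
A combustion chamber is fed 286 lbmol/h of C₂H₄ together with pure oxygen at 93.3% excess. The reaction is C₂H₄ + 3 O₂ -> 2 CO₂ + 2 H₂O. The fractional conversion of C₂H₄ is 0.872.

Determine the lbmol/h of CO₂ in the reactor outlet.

499 lbmol/h

Stoichiometric O₂ = 3 × 286 = 858 lbmol/h; O₂ fed = 858 × 1.933 = 1659 lbmol/h.
Fuel reacted = 0.872 × 286 → ξ = 249.4 lbmol/h.
Outlet (n = n₀ + ν ξ):
  C₂H₄: 286 − 1(249.4) = 36.61
  O₂: 1659 − 3(249.4) = 910.3
  CO₂: 0 + 2(249.4) = 498.8
  H₂O: 0 + 2(249.4) = 498.8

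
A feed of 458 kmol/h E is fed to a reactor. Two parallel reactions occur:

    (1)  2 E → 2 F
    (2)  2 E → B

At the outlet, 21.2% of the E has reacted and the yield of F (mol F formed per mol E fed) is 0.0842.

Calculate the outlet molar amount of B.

Yield of F: 2ξ₁ / 458 = 0.0842 → ξ₁ = 19.28 kmol/h.
Conversion of E: 2ξ₁ + 2ξ₂ = 0.212 × 458 = 97.1 → ξ₂ = 29.27 kmol/h.
Outlet amounts (n = n₀ + Σ ν·ξ):
  E: 458 − 2(19.28) − 2(29.27) = 360.9
  F: 0 + 2(19.28) = 38.56
  B: 0 + 1(29.27) = 29.27

29.3 kmol/h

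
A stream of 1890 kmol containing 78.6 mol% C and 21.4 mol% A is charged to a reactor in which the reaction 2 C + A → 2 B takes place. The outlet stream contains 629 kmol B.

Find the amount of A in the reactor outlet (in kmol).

For B: n = n₀ + 2ξ → 629 = 0 + 2ξ, giving ξ = 314.5 kmol.
Outlet amounts (n = n₀ + ν ξ):
  C: 1486 − 2(314.5) = 856.5
  A: 404.5 − 1(314.5) = 89.96
  B: 0 + 2(314.5) = 629

90 kmol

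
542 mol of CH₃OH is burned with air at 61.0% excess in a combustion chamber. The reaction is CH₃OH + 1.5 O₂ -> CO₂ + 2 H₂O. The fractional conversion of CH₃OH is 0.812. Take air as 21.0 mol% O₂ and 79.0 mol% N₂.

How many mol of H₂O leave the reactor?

880 mol

Stoichiometric O₂ = 1.5 × 542 = 813 mol; O₂ fed = 813 × 1.610 = 1309 mol.
N₂ fed = 1309 × 79/21 = 4924 mol.
Fuel reacted = 0.812 × 542 → ξ = 440.1 mol.
Outlet (n = n₀ + ν ξ):
  CH₃OH: 542 − 1(440.1) = 101.9
  O₂: 1309 − 1.5(440.1) = 648.8
  N₂: 4924 (inert)
  CO₂: 0 + 1(440.1) = 440.1
  H₂O: 0 + 2(440.1) = 880.2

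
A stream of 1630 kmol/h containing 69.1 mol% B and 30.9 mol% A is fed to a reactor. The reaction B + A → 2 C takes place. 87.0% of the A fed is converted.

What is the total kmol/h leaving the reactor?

1630 kmol/h

A reacted = 0.87 × 503.7 = 438.2 kmol/h; ν_A = −1, so ξ = 438.2/1 = 438.2 kmol/h.
Outlet amounts (n = n₀ + ν ξ):
  B: 1126 − 1(438.2) = 688.1
  A: 503.7 − 1(438.2) = 65.48
  C: 0 + 2(438.2) = 876.4
Total out = 688.1 + 65.48 + 876.4 = 1630 kmol/h.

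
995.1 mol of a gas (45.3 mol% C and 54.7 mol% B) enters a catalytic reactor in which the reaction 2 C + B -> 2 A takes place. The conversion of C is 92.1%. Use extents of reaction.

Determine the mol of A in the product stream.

C reacted = 0.921 × 450.8 = 415.2 mol; ν_C = −2, so ξ = 415.2/2 = 207.6 mol.
Outlet amounts (n = n₀ + ν ξ):
  C: 450.8 − 2(207.6) = 35.61
  B: 544.3 − 1(207.6) = 336.7
  A: 0 + 2(207.6) = 415.2

415 mol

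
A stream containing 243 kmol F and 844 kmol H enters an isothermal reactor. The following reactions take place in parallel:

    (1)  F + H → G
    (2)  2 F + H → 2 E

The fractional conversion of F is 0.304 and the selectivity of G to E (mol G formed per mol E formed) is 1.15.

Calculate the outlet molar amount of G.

Conversion of F: F consumed = 0.304 × 243 = 73.87 kmol = 1ξ₁ + 2ξ₂.
Selectivity: 1ξ₁ / (2ξ₂) = 1.15 → ξ₁ = 2.3 ξ₂.
Substitute: (1·2.3 + 2) ξ₂ = 73.87 → ξ₂ = 17.18 kmol, ξ₁ = 39.51 kmol.
Outlet amounts (n = n₀ + Σ ν·ξ):
  F: 243 − 1(39.51) − 2(17.18) = 169.1
  H: 844 − 1(39.51) − 1(17.18) = 787.3
  G: 0 + 1(39.51) = 39.51
  E: 0 + 2(17.18) = 34.36

39.5 kmol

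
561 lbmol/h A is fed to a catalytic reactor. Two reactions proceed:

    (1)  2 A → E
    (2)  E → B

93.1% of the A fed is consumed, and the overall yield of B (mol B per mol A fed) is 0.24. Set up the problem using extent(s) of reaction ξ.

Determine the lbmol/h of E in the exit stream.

Conversion of A: A consumed = 2ξ₁ = 0.931 × 561 → ξ₁ = 261.1 lbmol/h.
Yield of B: 1ξ₂ / 561 = 0.24 → ξ₂ = 134.6 lbmol/h.
Outlet amounts (n = n₀ + Σ ν·ξ):
  A: 561 − 2(261.1) = 38.71
  E: 0 + 1(261.1) − 1(134.6) = 126.5
  B: 0 + 1(134.6) = 134.6

127 lbmol/h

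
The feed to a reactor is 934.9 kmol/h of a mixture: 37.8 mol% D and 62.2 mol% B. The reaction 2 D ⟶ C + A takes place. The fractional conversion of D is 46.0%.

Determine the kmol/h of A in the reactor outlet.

D reacted = 0.46 × 353.4 = 162.6 kmol/h; ν_D = −2, so ξ = 162.6/2 = 81.28 kmol/h.
Outlet amounts (n = n₀ + ν ξ):
  D: 353.4 − 2(81.28) = 190.8
  C: 0 + 1(81.28) = 81.28
  A: 0 + 1(81.28) = 81.28
  B: 581.5 (inert)

81.3 kmol/h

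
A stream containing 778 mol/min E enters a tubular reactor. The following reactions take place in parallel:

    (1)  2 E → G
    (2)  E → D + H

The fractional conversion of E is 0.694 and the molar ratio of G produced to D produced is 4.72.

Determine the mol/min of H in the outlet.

Conversion of E: E consumed = 0.694 × 778 = 539.9 mol/min = 2ξ₁ + 1ξ₂.
Selectivity: 1ξ₁ / (1ξ₂) = 4.72 → ξ₁ = 4.72 ξ₂.
Substitute: (2·4.72 + 1) ξ₂ = 539.9 → ξ₂ = 51.72 mol/min, ξ₁ = 244.1 mol/min.
Outlet amounts (n = n₀ + Σ ν·ξ):
  E: 778 − 2(244.1) − 1(51.72) = 238.1
  G: 0 + 1(244.1) = 244.1
  D: 0 + 1(51.72) = 51.72
  H: 0 + 1(51.72) = 51.72

51.7 mol/min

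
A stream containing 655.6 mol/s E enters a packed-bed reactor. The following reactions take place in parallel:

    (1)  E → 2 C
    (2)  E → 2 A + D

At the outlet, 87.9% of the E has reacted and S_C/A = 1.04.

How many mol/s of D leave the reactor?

Conversion of E: E consumed = 0.879 × 655.6 = 576.3 mol/s = 1ξ₁ + 1ξ₂.
Selectivity: 2ξ₁ / (2ξ₂) = 1.04 → ξ₁ = 1.04 ξ₂.
Substitute: (1·1.04 + 1) ξ₂ = 576.3 → ξ₂ = 282.5 mol/s, ξ₁ = 293.8 mol/s.
Outlet amounts (n = n₀ + Σ ν·ξ):
  E: 655.6 − 1(293.8) − 1(282.5) = 79.33
  C: 0 + 2(293.8) = 587.6
  A: 0 + 2(282.5) = 565
  D: 0 + 1(282.5) = 282.5

282 mol/s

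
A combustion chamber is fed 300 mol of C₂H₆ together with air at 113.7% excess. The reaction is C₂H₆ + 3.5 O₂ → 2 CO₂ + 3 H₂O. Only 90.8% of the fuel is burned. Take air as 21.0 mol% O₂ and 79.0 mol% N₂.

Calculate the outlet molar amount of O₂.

1290 mol

Stoichiometric O₂ = 3.5 × 300 = 1050 mol; O₂ fed = 1050 × 2.137 = 2244 mol.
N₂ fed = 2244 × 79/21 = 8441 mol.
Fuel reacted = 0.908 × 300 → ξ = 272.4 mol.
Outlet (n = n₀ + ν ξ):
  C₂H₆: 300 − 1(272.4) = 27.6
  O₂: 2244 − 3.5(272.4) = 1290
  N₂: 8441 (inert)
  CO₂: 0 + 2(272.4) = 544.8
  H₂O: 0 + 3(272.4) = 817.2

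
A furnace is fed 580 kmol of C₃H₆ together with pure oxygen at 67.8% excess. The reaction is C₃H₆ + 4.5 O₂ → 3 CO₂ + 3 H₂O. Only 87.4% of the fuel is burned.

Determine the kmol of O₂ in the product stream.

2100 kmol

Stoichiometric O₂ = 4.5 × 580 = 2610 kmol; O₂ fed = 2610 × 1.678 = 4380 kmol.
Fuel reacted = 0.874 × 580 → ξ = 506.9 kmol.
Outlet (n = n₀ + ν ξ):
  C₃H₆: 580 − 1(506.9) = 73.08
  O₂: 4380 − 4.5(506.9) = 2098
  CO₂: 0 + 3(506.9) = 1521
  H₂O: 0 + 3(506.9) = 1521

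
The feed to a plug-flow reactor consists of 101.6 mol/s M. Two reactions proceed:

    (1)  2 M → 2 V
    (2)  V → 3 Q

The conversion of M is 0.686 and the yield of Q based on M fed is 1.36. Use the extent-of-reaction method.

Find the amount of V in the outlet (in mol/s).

23.6 mol/s

Conversion of M: M consumed = 2ξ₁ = 0.686 × 101.6 → ξ₁ = 34.85 mol/s.
Yield of Q: 3ξ₂ / 101.6 = 1.36 → ξ₂ = 46.06 mol/s.
Outlet amounts (n = n₀ + Σ ν·ξ):
  M: 101.6 − 2(34.85) = 31.9
  V: 0 + 2(34.85) − 1(46.06) = 23.64
  Q: 0 + 3(46.06) = 138.2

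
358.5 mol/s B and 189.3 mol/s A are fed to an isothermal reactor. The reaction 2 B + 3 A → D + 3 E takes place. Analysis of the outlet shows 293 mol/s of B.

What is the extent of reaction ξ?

For B: n = n₀ − 2ξ → 293 = 358.5 − 2ξ, giving ξ = 32.75 mol/s.
Outlet amounts (n = n₀ + ν ξ):
  B: 358.5 − 2(32.75) = 293
  A: 189.3 − 3(32.75) = 91.05
  D: 0 + 1(32.75) = 32.75
  E: 0 + 3(32.75) = 98.25

ξ = 32.8 mol/s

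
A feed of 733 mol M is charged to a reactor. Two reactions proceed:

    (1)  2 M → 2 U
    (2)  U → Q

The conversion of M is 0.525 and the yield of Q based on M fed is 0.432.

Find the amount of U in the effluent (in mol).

68.2 mol

Conversion of M: M consumed = 2ξ₁ = 0.525 × 733 → ξ₁ = 192.4 mol.
Yield of Q: 1ξ₂ / 733 = 0.432 → ξ₂ = 316.7 mol.
Outlet amounts (n = n₀ + Σ ν·ξ):
  M: 733 − 2(192.4) = 348.2
  U: 0 + 2(192.4) − 1(316.7) = 68.17
  Q: 0 + 1(316.7) = 316.7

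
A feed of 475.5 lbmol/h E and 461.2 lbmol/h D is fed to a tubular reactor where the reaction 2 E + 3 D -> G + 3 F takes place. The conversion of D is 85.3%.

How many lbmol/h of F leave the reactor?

D reacted = 0.853 × 461.2 = 393.4 lbmol/h; ν_D = −3, so ξ = 393.4/3 = 131.1 lbmol/h.
Outlet amounts (n = n₀ + ν ξ):
  E: 475.5 − 2(131.1) = 213.2
  D: 461.2 − 3(131.1) = 67.8
  G: 0 + 1(131.1) = 131.1
  F: 0 + 3(131.1) = 393.4

393 lbmol/h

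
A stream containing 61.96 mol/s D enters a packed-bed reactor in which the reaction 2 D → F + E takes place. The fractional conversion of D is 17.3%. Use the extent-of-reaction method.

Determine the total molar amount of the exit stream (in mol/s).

62 mol/s

D reacted = 0.173 × 61.96 = 10.72 mol/s; ν_D = −2, so ξ = 10.72/2 = 5.36 mol/s.
Outlet amounts (n = n₀ + ν ξ):
  D: 61.96 − 2(5.36) = 51.24
  F: 0 + 1(5.36) = 5.36
  E: 0 + 1(5.36) = 5.36
Total out = 51.24 + 5.36 + 5.36 = 61.96 mol/s.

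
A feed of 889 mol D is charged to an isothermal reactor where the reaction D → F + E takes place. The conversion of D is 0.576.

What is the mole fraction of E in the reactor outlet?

D reacted = 0.576 × 889 = 512.1 mol; ν_D = −1, so ξ = 512.1/1 = 512.1 mol.
Outlet amounts (n = n₀ + ν ξ):
  D: 889 − 1(512.1) = 376.9
  F: 0 + 1(512.1) = 512.1
  E: 0 + 1(512.1) = 512.1
Total out = 1401 mol; y_E = 512.1 / 1401 = 0.3655.

0.365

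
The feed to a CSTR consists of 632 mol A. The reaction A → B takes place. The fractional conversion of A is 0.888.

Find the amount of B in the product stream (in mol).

561 mol

A reacted = 0.888 × 632 = 561.2 mol; ν_A = −1, so ξ = 561.2/1 = 561.2 mol.
Outlet amounts (n = n₀ + ν ξ):
  A: 632 − 1(561.2) = 70.78
  B: 0 + 1(561.2) = 561.2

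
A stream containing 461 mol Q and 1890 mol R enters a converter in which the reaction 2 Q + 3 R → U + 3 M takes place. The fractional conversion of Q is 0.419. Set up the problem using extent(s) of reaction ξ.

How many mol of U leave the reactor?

Q reacted = 0.419 × 461 = 193.2 mol; ν_Q = −2, so ξ = 193.2/2 = 96.58 mol.
Outlet amounts (n = n₀ + ν ξ):
  Q: 461 − 2(96.58) = 267.8
  R: 1890 − 3(96.58) = 1600
  U: 0 + 1(96.58) = 96.58
  M: 0 + 3(96.58) = 289.7

96.6 mol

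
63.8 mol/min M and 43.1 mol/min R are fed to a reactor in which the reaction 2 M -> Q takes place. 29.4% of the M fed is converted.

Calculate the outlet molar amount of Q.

9.38 mol/min

M reacted = 0.294 × 63.8 = 18.76 mol/min; ν_M = −2, so ξ = 18.76/2 = 9.379 mol/min.
Outlet amounts (n = n₀ + ν ξ):
  M: 63.8 − 2(9.379) = 45.04
  Q: 0 + 1(9.379) = 9.379
  R: 43.1 (inert)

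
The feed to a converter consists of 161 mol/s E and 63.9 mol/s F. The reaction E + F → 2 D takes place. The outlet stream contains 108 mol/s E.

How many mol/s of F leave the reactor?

For E: n = n₀ − 1ξ → 108 = 161 − 1ξ, giving ξ = 53 mol/s.
Outlet amounts (n = n₀ + ν ξ):
  E: 161 − 1(53) = 108
  F: 63.9 − 1(53) = 10.9
  D: 0 + 2(53) = 106

10.9 mol/s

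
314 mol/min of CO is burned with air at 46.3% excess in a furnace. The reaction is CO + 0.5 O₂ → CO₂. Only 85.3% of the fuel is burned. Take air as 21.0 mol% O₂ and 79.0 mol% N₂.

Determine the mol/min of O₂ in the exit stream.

Stoichiometric O₂ = 0.5 × 314 = 157 mol/min; O₂ fed = 157 × 1.463 = 229.7 mol/min.
N₂ fed = 229.7 × 79/21 = 864.1 mol/min.
Fuel reacted = 0.853 × 314 → ξ = 267.8 mol/min.
Outlet (n = n₀ + ν ξ):
  CO: 314 − 1(267.8) = 46.16
  O₂: 229.7 − 0.5(267.8) = 95.77
  N₂: 864.1 (inert)
  CO₂: 0 + 1(267.8) = 267.8

95.8 mol/min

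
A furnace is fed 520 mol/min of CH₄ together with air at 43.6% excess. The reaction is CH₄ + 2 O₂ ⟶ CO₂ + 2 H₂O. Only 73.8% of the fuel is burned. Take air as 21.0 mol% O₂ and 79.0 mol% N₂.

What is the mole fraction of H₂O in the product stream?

0.101

Stoichiometric O₂ = 2 × 520 = 1040 mol/min; O₂ fed = 1040 × 1.436 = 1493 mol/min.
N₂ fed = 1493 × 79/21 = 5618 mol/min.
Fuel reacted = 0.738 × 520 → ξ = 383.8 mol/min.
Outlet (n = n₀ + ν ξ):
  CH₄: 520 − 1(383.8) = 136.2
  O₂: 1493 − 2(383.8) = 725.9
  N₂: 5618 (inert)
  CO₂: 0 + 1(383.8) = 383.8
  H₂O: 0 + 2(383.8) = 767.5
Total out = 7632 mol/min; y_H₂O = 767.5 / 7632 = 0.1006.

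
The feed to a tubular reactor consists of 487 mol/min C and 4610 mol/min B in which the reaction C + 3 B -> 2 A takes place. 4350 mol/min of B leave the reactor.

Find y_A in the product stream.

0.0352

For B: n = n₀ − 3ξ → 4350 = 4610 − 3ξ, giving ξ = 86.67 mol/min.
Outlet amounts (n = n₀ + ν ξ):
  C: 487 − 1(86.67) = 400.3
  B: 4610 − 3(86.67) = 4350
  A: 0 + 2(86.67) = 173.3
Total out = 4924 mol/min; y_A = 173.3 / 4924 = 0.0352.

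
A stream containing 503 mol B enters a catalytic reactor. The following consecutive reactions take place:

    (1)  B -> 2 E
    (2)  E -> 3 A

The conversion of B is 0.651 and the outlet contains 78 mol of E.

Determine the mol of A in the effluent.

Conversion of B: B consumed = 1ξ₁ = 0.651 × 503 → ξ₁ = 327.5 mol.
E balance: n_E = 0 + 2ξ₁ − 1ξ₂ = 78 → ξ₂ = (2·327.5 − 78)/1 = 576.9 mol.
Outlet amounts (n = n₀ + Σ ν·ξ):
  B: 503 − 1(327.5) = 175.5
  E: 0 + 2(327.5) − 1(576.9) = 78
  A: 0 + 3(576.9) = 1731

1730 mol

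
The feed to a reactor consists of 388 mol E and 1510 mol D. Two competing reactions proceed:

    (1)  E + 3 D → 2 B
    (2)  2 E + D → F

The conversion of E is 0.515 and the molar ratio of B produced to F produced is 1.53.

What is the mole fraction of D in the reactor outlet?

0.774

Conversion of E: E consumed = 0.515 × 388 = 199.8 mol = 1ξ₁ + 2ξ₂.
Selectivity: 2ξ₁ / (1ξ₂) = 1.53 → ξ₁ = 0.765 ξ₂.
Substitute: (1·0.765 + 2) ξ₂ = 199.8 → ξ₂ = 72.27 mol, ξ₁ = 55.28 mol.
Outlet amounts (n = n₀ + Σ ν·ξ):
  E: 388 − 1(55.28) − 2(72.27) = 188.2
  D: 1510 − 3(55.28) − 1(72.27) = 1272
  B: 0 + 2(55.28) = 110.6
  F: 0 + 1(72.27) = 72.27
Total out = 1643 mol; y_D = 1272 / 1643 = 0.7742.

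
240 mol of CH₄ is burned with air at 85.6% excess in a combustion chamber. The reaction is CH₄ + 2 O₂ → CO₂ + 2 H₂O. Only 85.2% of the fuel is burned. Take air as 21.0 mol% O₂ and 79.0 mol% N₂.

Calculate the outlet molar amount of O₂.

482 mol

Stoichiometric O₂ = 2 × 240 = 480 mol; O₂ fed = 480 × 1.856 = 890.9 mol.
N₂ fed = 890.9 × 79/21 = 3351 mol.
Fuel reacted = 0.852 × 240 → ξ = 204.5 mol.
Outlet (n = n₀ + ν ξ):
  CH₄: 240 − 1(204.5) = 35.52
  O₂: 890.9 − 2(204.5) = 481.9
  N₂: 3351 (inert)
  CO₂: 0 + 1(204.5) = 204.5
  H₂O: 0 + 2(204.5) = 409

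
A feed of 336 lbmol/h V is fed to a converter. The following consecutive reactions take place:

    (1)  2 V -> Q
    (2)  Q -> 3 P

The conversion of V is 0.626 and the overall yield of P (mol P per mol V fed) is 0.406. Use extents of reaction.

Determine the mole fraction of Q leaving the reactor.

0.186

Conversion of V: V consumed = 2ξ₁ = 0.626 × 336 → ξ₁ = 105.2 lbmol/h.
Yield of P: 3ξ₂ / 336 = 0.406 → ξ₂ = 45.47 lbmol/h.
Outlet amounts (n = n₀ + Σ ν·ξ):
  V: 336 − 2(105.2) = 125.7
  Q: 0 + 1(105.2) − 1(45.47) = 59.7
  P: 0 + 3(45.47) = 136.4
Total out = 321.8 lbmol/h; y_Q = 59.7 / 321.8 = 0.1855.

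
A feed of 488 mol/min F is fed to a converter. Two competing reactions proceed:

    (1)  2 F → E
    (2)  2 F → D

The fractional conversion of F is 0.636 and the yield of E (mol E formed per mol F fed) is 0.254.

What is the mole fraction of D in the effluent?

Yield of E: 1ξ₁ / 488 = 0.254 → ξ₁ = 124 mol/min.
Conversion of F: 2ξ₁ + 2ξ₂ = 0.636 × 488 = 310.4 → ξ₂ = 31.23 mol/min.
Outlet amounts (n = n₀ + Σ ν·ξ):
  F: 488 − 2(124) − 2(31.23) = 177.6
  E: 0 + 1(124) = 124
  D: 0 + 1(31.23) = 31.23
Total out = 332.8 mol/min; y_D = 31.23 / 332.8 = 0.09384.

0.0938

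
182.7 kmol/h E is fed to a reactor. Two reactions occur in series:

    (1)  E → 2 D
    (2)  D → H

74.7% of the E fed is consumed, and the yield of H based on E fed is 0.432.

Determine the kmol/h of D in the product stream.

194 kmol/h

Conversion of E: E consumed = 1ξ₁ = 0.747 × 182.7 → ξ₁ = 136.5 kmol/h.
Yield of H: 1ξ₂ / 182.7 = 0.432 → ξ₂ = 78.93 kmol/h.
Outlet amounts (n = n₀ + Σ ν·ξ):
  E: 182.7 − 1(136.5) = 46.22
  D: 0 + 2(136.5) − 1(78.93) = 194
  H: 0 + 1(78.93) = 78.93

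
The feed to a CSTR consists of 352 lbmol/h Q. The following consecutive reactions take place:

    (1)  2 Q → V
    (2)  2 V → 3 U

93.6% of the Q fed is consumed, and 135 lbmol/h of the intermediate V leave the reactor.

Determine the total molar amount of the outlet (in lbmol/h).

Conversion of Q: Q consumed = 2ξ₁ = 0.936 × 352 → ξ₁ = 164.7 lbmol/h.
V balance: n_V = 0 + 1ξ₁ − 2ξ₂ = 135 → ξ₂ = (1·164.7 − 135)/2 = 14.87 lbmol/h.
Outlet amounts (n = n₀ + Σ ν·ξ):
  Q: 352 − 2(164.7) = 22.53
  V: 0 + 1(164.7) − 2(14.87) = 135
  U: 0 + 3(14.87) = 44.6
Total out = 22.53 + 135 + 44.6 = 202.1 lbmol/h.

202 lbmol/h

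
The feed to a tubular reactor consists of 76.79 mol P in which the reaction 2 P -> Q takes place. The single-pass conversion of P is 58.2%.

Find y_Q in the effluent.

0.41

P reacted = 0.582 × 76.79 = 44.69 mol; ν_P = −2, so ξ = 44.69/2 = 22.35 mol.
Outlet amounts (n = n₀ + ν ξ):
  P: 76.79 − 2(22.35) = 32.1
  Q: 0 + 1(22.35) = 22.35
Total out = 54.44 mol; y_Q = 22.35 / 54.44 = 0.4104.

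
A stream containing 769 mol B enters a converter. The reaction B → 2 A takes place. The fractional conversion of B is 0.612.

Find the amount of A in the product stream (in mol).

941 mol

B reacted = 0.612 × 769 = 470.6 mol; ν_B = −1, so ξ = 470.6/1 = 470.6 mol.
Outlet amounts (n = n₀ + ν ξ):
  B: 769 − 1(470.6) = 298.4
  A: 0 + 2(470.6) = 941.3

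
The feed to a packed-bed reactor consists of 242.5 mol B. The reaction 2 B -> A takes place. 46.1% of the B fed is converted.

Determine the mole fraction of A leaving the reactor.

0.3

B reacted = 0.461 × 242.5 = 111.8 mol; ν_B = −2, so ξ = 111.8/2 = 55.9 mol.
Outlet amounts (n = n₀ + ν ξ):
  B: 242.5 − 2(55.9) = 130.7
  A: 0 + 1(55.9) = 55.9
Total out = 186.6 mol; y_A = 55.9 / 186.6 = 0.2995.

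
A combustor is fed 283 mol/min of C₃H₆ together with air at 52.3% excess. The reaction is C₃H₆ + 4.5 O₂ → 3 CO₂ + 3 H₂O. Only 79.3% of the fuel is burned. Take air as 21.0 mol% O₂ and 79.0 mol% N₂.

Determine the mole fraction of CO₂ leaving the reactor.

0.0699

Stoichiometric O₂ = 4.5 × 283 = 1274 mol/min; O₂ fed = 1274 × 1.523 = 1940 mol/min.
N₂ fed = 1940 × 79/21 = 7296 mol/min.
Fuel reacted = 0.793 × 283 → ξ = 224.4 mol/min.
Outlet (n = n₀ + ν ξ):
  C₃H₆: 283 − 1(224.4) = 58.58
  O₂: 1940 − 4.5(224.4) = 929.7
  N₂: 7296 (inert)
  CO₂: 0 + 3(224.4) = 673.3
  H₂O: 0 + 3(224.4) = 673.3
Total out = 9631 mol/min; y_CO₂ = 673.3 / 9631 = 0.0699.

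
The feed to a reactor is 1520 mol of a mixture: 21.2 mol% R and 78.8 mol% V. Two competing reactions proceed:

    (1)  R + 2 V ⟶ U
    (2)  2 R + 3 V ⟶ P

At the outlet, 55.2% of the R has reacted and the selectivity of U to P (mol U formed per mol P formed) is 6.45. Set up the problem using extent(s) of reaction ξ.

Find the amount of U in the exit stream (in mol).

Conversion of R: R consumed = 0.552 × 322.2 = 177.9 mol = 1ξ₁ + 2ξ₂.
Selectivity: 1ξ₁ / (1ξ₂) = 6.45 → ξ₁ = 6.45 ξ₂.
Substitute: (1·6.45 + 2) ξ₂ = 177.9 → ξ₂ = 21.05 mol, ξ₁ = 135.8 mol.
Outlet amounts (n = n₀ + Σ ν·ξ):
  R: 322.2 − 1(135.8) − 2(21.05) = 144.4
  V: 1198 − 2(135.8) − 3(21.05) = 863.1
  U: 0 + 1(135.8) = 135.8
  P: 0 + 1(21.05) = 21.05

136 mol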